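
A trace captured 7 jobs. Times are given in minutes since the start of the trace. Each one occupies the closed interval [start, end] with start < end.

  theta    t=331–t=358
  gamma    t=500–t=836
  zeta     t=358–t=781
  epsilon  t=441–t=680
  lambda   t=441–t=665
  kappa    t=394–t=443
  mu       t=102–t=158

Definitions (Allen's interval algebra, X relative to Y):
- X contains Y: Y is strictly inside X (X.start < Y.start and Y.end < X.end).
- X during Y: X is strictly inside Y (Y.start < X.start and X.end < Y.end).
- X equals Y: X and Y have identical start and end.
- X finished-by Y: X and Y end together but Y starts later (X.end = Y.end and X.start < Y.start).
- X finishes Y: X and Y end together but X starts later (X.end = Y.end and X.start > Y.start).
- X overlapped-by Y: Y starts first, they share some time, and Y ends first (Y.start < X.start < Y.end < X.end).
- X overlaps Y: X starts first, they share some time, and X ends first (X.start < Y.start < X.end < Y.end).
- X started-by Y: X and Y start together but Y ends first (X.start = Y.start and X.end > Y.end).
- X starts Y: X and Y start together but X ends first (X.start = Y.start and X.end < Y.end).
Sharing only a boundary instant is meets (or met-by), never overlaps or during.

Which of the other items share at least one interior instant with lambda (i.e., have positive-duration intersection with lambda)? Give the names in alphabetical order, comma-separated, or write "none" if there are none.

Target lambda = [t=441, t=665].
epsilon [t=441, t=680] → started-by → yes.
gamma [t=500, t=836] → overlapped-by → yes.
kappa [t=394, t=443] → overlaps → yes.
mu [t=102, t=158] → before → no.
theta [t=331, t=358] → before → no.
zeta [t=358, t=781] → contains → yes.
Result: epsilon, gamma, kappa, zeta.

epsilon, gamma, kappa, zeta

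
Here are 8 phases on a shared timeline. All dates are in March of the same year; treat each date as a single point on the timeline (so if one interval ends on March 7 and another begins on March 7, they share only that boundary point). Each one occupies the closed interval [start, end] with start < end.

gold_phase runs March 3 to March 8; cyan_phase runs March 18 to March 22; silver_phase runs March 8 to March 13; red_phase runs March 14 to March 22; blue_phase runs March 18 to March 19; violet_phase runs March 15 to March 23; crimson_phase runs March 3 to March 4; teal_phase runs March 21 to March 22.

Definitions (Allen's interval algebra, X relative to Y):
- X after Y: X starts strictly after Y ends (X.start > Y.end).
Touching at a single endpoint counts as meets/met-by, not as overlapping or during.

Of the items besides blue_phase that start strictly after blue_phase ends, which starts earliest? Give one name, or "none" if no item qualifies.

Target blue_phase = [March 18, March 19].
crimson_phase [March 3, March 4] → before → excluded.
cyan_phase [March 18, March 22] → started-by → excluded.
gold_phase [March 3, March 8] → before → excluded.
red_phase [March 14, March 22] → contains → excluded.
silver_phase [March 8, March 13] → before → excluded.
teal_phase [March 21, March 22] → after → candidate.
violet_phase [March 15, March 23] → contains → excluded.
Among candidates, earliest start is March 21 → teal_phase.

teal_phase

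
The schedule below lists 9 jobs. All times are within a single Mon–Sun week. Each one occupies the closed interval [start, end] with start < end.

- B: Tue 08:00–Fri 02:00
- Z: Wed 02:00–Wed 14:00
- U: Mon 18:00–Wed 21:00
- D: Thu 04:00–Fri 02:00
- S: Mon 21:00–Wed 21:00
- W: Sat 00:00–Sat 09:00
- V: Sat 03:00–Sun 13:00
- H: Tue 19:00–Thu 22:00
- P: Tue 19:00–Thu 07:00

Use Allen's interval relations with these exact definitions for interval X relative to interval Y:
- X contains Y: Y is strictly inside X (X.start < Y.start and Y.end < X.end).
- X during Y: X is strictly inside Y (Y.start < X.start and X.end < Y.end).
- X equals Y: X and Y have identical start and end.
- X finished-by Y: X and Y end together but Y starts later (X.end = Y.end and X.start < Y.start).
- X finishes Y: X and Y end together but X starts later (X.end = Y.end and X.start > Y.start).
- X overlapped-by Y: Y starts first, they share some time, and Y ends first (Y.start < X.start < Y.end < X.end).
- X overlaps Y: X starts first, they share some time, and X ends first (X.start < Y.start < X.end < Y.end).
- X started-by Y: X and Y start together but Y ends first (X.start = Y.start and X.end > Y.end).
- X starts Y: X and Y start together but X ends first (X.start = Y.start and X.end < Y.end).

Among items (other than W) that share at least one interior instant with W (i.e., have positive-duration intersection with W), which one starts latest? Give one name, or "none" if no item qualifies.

V

Target W = [Sat 00:00, Sat 09:00].
B [Tue 08:00, Fri 02:00] → before → excluded.
D [Thu 04:00, Fri 02:00] → before → excluded.
H [Tue 19:00, Thu 22:00] → before → excluded.
P [Tue 19:00, Thu 07:00] → before → excluded.
S [Mon 21:00, Wed 21:00] → before → excluded.
U [Mon 18:00, Wed 21:00] → before → excluded.
V [Sat 03:00, Sun 13:00] → overlapped-by → candidate.
Z [Wed 02:00, Wed 14:00] → before → excluded.
Among candidates, latest start is Sat 03:00 → V.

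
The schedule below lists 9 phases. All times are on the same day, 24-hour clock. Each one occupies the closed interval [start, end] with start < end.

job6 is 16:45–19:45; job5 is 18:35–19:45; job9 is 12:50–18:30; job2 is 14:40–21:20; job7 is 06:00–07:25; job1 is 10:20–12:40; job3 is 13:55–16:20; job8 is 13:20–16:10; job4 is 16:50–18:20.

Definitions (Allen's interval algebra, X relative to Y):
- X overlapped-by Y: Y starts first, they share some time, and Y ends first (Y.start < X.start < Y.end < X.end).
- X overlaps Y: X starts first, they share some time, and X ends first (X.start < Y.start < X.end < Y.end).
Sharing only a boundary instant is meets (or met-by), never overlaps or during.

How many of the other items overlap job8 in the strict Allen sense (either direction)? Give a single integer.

2

Target job8 = [13:20, 16:10].
job1 [10:20, 12:40] → before → no.
job2 [14:40, 21:20] → overlapped-by → counts.
job3 [13:55, 16:20] → overlapped-by → counts.
job4 [16:50, 18:20] → after → no.
job5 [18:35, 19:45] → after → no.
job6 [16:45, 19:45] → after → no.
job7 [06:00, 07:25] → before → no.
job9 [12:50, 18:30] → contains → no.
Total: 2.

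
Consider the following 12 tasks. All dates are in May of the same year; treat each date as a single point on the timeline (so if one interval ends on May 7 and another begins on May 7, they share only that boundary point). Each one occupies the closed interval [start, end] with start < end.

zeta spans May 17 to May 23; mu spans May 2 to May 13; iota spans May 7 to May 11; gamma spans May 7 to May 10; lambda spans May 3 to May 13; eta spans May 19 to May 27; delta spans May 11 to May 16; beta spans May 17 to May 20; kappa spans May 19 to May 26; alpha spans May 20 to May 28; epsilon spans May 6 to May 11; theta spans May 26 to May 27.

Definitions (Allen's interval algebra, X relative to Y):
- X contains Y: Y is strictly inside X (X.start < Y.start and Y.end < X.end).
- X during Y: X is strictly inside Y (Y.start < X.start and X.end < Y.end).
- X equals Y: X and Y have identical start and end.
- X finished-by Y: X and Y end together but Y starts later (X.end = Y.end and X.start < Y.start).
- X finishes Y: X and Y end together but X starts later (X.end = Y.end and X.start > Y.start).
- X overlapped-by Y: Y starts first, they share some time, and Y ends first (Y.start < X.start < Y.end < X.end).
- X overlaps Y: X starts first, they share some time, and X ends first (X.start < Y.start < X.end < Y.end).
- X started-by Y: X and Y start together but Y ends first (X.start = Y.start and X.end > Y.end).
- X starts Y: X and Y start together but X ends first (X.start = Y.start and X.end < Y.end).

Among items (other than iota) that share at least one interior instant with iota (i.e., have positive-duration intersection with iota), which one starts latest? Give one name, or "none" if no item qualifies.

gamma

Target iota = [May 7, May 11].
alpha [May 20, May 28] → after → excluded.
beta [May 17, May 20] → after → excluded.
delta [May 11, May 16] → met-by → excluded.
epsilon [May 6, May 11] → finished-by → candidate.
eta [May 19, May 27] → after → excluded.
gamma [May 7, May 10] → starts → candidate.
kappa [May 19, May 26] → after → excluded.
lambda [May 3, May 13] → contains → candidate.
mu [May 2, May 13] → contains → candidate.
theta [May 26, May 27] → after → excluded.
zeta [May 17, May 23] → after → excluded.
Among candidates, latest start is May 7 → gamma.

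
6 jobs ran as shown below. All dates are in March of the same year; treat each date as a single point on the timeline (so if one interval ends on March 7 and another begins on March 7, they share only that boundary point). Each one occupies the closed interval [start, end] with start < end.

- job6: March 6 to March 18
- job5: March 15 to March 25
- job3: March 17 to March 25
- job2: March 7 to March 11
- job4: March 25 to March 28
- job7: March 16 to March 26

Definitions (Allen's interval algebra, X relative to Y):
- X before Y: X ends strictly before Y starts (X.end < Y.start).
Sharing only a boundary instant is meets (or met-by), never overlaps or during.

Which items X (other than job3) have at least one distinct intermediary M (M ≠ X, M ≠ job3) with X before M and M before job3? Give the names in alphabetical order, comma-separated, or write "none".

none

Target job3 = [March 17, March 25].
Intermediaries M with M before job3: job2.
Via job2 — items with X before job2: none.
Union: none.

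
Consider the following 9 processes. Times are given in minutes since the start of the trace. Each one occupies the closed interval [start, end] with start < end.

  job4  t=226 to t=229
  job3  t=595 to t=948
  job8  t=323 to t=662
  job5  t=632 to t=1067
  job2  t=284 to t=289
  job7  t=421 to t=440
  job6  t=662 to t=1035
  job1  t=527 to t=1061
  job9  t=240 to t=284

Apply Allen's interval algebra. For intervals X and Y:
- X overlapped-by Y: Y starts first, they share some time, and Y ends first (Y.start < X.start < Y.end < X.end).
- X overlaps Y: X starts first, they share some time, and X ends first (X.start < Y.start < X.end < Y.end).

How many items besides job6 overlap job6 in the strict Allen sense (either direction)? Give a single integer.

Target job6 = [t=662, t=1035].
job1 [t=527, t=1061] → contains → no.
job2 [t=284, t=289] → before → no.
job3 [t=595, t=948] → overlaps → counts.
job4 [t=226, t=229] → before → no.
job5 [t=632, t=1067] → contains → no.
job7 [t=421, t=440] → before → no.
job8 [t=323, t=662] → meets → no.
job9 [t=240, t=284] → before → no.
Total: 1.

1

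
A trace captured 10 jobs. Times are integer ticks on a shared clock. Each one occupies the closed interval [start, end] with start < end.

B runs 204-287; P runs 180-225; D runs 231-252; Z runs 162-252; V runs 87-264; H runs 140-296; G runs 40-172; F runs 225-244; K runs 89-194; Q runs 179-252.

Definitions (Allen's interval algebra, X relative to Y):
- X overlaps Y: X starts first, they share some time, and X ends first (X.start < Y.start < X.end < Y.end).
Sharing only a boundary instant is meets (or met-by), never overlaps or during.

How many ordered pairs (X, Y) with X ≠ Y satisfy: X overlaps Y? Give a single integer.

14

Checking all 90 ordered pairs for relation 'overlaps'; matching pairs in alphabetical order:
(F, D): F overlaps D ✓
(G, H): G overlaps H ✓
(G, K): G overlaps K ✓
(G, V): G overlaps V ✓
(G, Z): G overlaps Z ✓
(K, H): K overlaps H ✓
(K, P): K overlaps P ✓
(K, Q): K overlaps Q ✓
(K, Z): K overlaps Z ✓
(P, B): P overlaps B ✓
(Q, B): Q overlaps B ✓
(V, B): V overlaps B ✓
(V, H): V overlaps H ✓
(Z, B): Z overlaps B ✓
Count: 14.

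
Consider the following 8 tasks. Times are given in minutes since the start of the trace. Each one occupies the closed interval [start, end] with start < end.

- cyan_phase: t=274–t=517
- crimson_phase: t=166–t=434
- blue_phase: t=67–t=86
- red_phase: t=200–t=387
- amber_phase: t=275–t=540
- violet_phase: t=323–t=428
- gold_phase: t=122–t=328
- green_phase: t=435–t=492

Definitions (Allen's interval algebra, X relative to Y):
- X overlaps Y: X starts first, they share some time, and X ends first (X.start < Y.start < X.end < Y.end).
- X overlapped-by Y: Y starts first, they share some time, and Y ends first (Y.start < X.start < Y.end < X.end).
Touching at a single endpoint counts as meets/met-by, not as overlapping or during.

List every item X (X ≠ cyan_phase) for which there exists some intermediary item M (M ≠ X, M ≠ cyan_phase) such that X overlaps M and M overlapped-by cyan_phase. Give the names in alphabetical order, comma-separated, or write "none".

crimson_phase, gold_phase, red_phase

Target cyan_phase = [t=274, t=517].
Intermediaries M with M overlapped-by cyan_phase: amber_phase.
Via amber_phase — items with X overlaps amber_phase: crimson_phase, gold_phase, red_phase.
Union: crimson_phase, gold_phase, red_phase.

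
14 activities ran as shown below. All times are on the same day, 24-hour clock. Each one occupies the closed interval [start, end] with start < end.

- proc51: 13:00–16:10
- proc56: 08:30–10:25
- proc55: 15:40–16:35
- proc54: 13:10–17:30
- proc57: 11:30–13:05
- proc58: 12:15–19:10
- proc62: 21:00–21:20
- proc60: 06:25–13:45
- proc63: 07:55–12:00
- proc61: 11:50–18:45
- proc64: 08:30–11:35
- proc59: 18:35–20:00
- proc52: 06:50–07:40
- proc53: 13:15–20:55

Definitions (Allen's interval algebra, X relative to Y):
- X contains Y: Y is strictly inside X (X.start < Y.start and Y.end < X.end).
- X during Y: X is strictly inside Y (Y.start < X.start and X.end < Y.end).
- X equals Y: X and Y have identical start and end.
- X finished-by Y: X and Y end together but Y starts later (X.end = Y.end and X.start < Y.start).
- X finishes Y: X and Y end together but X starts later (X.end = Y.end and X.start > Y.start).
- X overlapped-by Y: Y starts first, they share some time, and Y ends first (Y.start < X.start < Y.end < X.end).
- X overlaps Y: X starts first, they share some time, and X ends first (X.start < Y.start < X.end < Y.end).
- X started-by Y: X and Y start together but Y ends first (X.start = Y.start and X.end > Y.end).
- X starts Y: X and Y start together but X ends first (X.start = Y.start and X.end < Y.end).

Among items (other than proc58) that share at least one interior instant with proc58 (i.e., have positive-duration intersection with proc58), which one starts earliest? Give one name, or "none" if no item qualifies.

proc60

Target proc58 = [12:15, 19:10].
proc51 [13:00, 16:10] → during → candidate.
proc52 [06:50, 07:40] → before → excluded.
proc53 [13:15, 20:55] → overlapped-by → candidate.
proc54 [13:10, 17:30] → during → candidate.
proc55 [15:40, 16:35] → during → candidate.
proc56 [08:30, 10:25] → before → excluded.
proc57 [11:30, 13:05] → overlaps → candidate.
proc59 [18:35, 20:00] → overlapped-by → candidate.
proc60 [06:25, 13:45] → overlaps → candidate.
proc61 [11:50, 18:45] → overlaps → candidate.
proc62 [21:00, 21:20] → after → excluded.
proc63 [07:55, 12:00] → before → excluded.
proc64 [08:30, 11:35] → before → excluded.
Among candidates, earliest start is 06:25 → proc60.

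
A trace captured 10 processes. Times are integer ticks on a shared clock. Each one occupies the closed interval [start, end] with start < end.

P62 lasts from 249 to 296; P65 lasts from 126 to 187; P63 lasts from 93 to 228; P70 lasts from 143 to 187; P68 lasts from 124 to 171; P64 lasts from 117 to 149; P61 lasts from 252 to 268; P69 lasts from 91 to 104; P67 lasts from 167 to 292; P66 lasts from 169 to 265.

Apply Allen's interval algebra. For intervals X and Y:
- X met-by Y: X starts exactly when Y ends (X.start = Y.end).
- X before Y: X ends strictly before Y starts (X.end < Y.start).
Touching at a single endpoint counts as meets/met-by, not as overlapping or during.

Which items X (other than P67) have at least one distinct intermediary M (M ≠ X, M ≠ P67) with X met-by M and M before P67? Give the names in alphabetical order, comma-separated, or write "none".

none

Target P67 = [167, 292].
Intermediaries M with M before P67: P64, P69.
Via P64 — items with X met-by P64: none.
Via P69 — items with X met-by P69: none.
Union: none.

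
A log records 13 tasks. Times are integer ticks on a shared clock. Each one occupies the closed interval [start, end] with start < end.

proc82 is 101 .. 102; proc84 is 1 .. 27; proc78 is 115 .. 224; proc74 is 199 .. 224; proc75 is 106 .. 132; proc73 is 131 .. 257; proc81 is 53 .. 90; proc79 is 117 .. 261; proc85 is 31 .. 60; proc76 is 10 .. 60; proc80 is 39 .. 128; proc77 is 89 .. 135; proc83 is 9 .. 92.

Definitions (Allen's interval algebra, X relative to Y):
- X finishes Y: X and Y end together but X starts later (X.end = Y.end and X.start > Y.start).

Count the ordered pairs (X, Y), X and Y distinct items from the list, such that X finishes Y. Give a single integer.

Checking all 156 ordered pairs for relation 'finishes'; matching pairs in alphabetical order:
(proc74, proc78): proc74 finishes proc78 ✓
(proc85, proc76): proc85 finishes proc76 ✓
Count: 2.

2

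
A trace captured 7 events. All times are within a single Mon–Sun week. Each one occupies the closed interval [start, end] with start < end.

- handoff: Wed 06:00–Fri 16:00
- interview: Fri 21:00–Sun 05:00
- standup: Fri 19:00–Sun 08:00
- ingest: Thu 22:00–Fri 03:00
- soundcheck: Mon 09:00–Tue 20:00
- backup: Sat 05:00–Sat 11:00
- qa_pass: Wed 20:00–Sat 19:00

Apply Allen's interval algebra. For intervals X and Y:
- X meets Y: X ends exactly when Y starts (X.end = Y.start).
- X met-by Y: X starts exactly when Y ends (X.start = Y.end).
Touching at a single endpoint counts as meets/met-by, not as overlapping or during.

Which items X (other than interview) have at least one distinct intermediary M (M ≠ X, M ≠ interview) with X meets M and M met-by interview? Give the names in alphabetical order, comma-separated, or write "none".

Target interview = [Fri 21:00, Sun 05:00].
Intermediaries M with M met-by interview: none.
Union: none.

none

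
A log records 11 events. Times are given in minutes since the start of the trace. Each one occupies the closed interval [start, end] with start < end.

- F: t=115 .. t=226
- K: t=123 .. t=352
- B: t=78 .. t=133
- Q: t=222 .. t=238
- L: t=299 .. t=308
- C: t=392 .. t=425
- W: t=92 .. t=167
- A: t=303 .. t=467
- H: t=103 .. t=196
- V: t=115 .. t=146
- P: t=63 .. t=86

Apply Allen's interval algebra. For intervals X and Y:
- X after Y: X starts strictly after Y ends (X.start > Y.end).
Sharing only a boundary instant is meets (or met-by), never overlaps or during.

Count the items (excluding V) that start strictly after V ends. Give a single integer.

4

Target V = [t=115, t=146].
A [t=303, t=467] → after → counts.
B [t=78, t=133] → overlaps → no.
C [t=392, t=425] → after → counts.
F [t=115, t=226] → started-by → no.
H [t=103, t=196] → contains → no.
K [t=123, t=352] → overlapped-by → no.
L [t=299, t=308] → after → counts.
P [t=63, t=86] → before → no.
Q [t=222, t=238] → after → counts.
W [t=92, t=167] → contains → no.
Total: 4.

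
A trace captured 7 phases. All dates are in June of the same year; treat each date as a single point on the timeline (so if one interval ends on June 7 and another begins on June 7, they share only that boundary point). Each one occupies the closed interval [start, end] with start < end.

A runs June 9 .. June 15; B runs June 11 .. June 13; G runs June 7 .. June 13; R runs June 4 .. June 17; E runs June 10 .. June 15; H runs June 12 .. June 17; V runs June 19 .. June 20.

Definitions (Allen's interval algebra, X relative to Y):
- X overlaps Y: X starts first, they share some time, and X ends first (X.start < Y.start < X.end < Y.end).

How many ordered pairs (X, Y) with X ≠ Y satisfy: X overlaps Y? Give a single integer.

6

Checking all 42 ordered pairs for relation 'overlaps'; matching pairs in alphabetical order:
(A, H): A overlaps H ✓
(B, H): B overlaps H ✓
(E, H): E overlaps H ✓
(G, A): G overlaps A ✓
(G, E): G overlaps E ✓
(G, H): G overlaps H ✓
Count: 6.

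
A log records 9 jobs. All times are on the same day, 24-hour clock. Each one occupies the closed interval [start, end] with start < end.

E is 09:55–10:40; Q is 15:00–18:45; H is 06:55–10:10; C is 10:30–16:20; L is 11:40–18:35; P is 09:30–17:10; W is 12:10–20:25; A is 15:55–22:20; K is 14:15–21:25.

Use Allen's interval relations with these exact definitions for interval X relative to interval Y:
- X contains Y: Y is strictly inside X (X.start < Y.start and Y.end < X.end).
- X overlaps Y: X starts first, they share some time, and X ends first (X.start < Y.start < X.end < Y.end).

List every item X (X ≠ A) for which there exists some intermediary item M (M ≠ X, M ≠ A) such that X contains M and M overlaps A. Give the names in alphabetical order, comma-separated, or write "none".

Target A = [15:55, 22:20].
Intermediaries M with M overlaps A: C, K, L, P, Q, W.
Via C — items with X contains C: P.
Via K — items with X contains K: none.
Via L — items with X contains L: none.
Via P — items with X contains P: none.
Via Q — items with X contains Q: K, W.
Via W — items with X contains W: none.
Union: K, P, W.

K, P, W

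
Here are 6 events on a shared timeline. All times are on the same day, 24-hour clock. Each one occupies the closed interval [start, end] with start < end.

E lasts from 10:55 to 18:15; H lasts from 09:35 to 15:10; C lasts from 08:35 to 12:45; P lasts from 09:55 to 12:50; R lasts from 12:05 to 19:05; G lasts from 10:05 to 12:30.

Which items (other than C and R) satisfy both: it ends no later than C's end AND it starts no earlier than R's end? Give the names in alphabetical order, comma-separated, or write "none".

none

Conditions: its end is no later than C's end (X.end <= 12:45) AND its start is no earlier than R's end (X.start >= 19:05).
E: end 18:15 <= 12:45? ✗; start 10:55 >= 19:05? ✗ → no.
G: end 12:30 <= 12:45? ✓; start 10:05 >= 19:05? ✗ → no.
H: end 15:10 <= 12:45? ✗; start 09:35 >= 19:05? ✗ → no.
P: end 12:50 <= 12:45? ✗; start 09:55 >= 19:05? ✗ → no.
Result: none.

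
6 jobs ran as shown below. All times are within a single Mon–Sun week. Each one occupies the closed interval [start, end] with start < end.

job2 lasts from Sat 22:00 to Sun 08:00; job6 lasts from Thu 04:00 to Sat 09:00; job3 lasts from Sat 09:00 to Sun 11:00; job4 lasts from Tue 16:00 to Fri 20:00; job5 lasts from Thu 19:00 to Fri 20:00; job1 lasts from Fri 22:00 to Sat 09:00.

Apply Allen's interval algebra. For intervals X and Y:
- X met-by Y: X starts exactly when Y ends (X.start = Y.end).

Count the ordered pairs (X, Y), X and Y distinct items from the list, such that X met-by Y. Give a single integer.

2

Checking all 30 ordered pairs for relation 'met-by'; matching pairs in alphabetical order:
(job3, job1): job3 met-by job1 ✓
(job3, job6): job3 met-by job6 ✓
Count: 2.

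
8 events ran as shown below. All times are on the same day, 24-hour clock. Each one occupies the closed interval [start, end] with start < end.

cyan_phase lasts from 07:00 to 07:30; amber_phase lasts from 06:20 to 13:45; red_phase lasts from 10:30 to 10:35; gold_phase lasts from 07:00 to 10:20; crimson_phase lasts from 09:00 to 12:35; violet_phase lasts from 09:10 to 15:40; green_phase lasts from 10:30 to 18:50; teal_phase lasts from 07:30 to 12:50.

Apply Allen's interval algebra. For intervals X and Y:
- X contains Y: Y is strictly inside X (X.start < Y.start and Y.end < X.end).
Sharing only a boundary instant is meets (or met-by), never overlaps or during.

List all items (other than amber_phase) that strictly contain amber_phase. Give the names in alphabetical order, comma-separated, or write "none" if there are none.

none

Target amber_phase = [06:20, 13:45].
crimson_phase [09:00, 12:35] → during → no.
cyan_phase [07:00, 07:30] → during → no.
gold_phase [07:00, 10:20] → during → no.
green_phase [10:30, 18:50] → overlapped-by → no.
red_phase [10:30, 10:35] → during → no.
teal_phase [07:30, 12:50] → during → no.
violet_phase [09:10, 15:40] → overlapped-by → no.
Result: none.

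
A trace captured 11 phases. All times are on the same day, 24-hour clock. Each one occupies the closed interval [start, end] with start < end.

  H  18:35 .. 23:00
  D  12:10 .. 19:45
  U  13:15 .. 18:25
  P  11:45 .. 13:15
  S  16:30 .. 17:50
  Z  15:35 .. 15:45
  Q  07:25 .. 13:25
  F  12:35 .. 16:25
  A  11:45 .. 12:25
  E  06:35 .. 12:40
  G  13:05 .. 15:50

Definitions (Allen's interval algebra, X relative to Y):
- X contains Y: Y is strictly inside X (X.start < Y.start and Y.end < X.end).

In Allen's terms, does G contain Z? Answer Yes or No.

G = [13:05, 15:50], Z = [15:35, 15:45].
Actual relation of G to Z: contains.
Asked whether 'contains' holds → Yes.

Yes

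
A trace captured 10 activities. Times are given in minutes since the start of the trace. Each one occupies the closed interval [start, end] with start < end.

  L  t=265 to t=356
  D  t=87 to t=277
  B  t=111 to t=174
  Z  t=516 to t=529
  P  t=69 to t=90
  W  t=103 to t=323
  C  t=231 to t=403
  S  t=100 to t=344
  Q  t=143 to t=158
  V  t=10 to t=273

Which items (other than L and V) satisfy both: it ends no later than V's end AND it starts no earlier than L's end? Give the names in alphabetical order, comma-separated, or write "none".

Conditions: its end is no later than V's end (X.end <= t=273) AND its start is no earlier than L's end (X.start >= t=356).
B: end t=174 <= t=273? ✓; start t=111 >= t=356? ✗ → no.
C: end t=403 <= t=273? ✗; start t=231 >= t=356? ✗ → no.
D: end t=277 <= t=273? ✗; start t=87 >= t=356? ✗ → no.
P: end t=90 <= t=273? ✓; start t=69 >= t=356? ✗ → no.
Q: end t=158 <= t=273? ✓; start t=143 >= t=356? ✗ → no.
S: end t=344 <= t=273? ✗; start t=100 >= t=356? ✗ → no.
W: end t=323 <= t=273? ✗; start t=103 >= t=356? ✗ → no.
Z: end t=529 <= t=273? ✗; start t=516 >= t=356? ✓ → no.
Result: none.

none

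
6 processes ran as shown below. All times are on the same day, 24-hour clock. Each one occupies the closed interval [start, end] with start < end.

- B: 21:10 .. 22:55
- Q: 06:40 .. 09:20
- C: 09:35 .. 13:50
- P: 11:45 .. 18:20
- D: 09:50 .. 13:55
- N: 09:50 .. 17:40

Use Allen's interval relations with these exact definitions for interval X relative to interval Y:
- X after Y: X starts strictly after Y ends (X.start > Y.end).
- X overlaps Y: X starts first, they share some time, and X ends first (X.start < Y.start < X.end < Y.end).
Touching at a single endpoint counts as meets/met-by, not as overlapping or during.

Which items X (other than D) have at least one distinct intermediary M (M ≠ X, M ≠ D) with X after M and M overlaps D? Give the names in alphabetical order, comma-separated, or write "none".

B

Target D = [09:50, 13:55].
Intermediaries M with M overlaps D: C.
Via C — items with X after C: B.
Union: B.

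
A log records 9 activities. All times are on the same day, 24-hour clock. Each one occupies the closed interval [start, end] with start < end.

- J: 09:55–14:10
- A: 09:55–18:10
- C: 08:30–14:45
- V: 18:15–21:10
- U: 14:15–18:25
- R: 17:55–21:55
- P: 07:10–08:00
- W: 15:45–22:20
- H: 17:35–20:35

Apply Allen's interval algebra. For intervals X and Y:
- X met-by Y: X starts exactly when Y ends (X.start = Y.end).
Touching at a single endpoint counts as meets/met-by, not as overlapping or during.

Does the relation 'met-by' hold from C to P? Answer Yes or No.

C = [08:30, 14:45], P = [07:10, 08:00].
Actual relation of C to P: after.
Asked whether 'met-by' holds → No.

No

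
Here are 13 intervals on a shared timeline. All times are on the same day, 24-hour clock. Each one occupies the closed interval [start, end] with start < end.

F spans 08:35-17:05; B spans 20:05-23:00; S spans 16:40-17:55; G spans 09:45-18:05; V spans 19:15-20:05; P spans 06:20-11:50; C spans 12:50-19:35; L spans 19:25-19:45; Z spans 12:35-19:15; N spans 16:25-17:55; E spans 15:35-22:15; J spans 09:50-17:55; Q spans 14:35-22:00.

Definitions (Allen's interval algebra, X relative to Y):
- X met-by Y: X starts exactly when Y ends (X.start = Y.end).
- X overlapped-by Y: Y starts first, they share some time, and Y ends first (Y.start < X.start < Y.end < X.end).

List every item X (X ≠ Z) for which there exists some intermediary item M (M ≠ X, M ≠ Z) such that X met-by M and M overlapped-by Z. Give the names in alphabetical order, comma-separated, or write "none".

Target Z = [12:35, 19:15].
Intermediaries M with M overlapped-by Z: C, E, Q.
Via C — items with X met-by C: none.
Via E — items with X met-by E: none.
Via Q — items with X met-by Q: none.
Union: none.

none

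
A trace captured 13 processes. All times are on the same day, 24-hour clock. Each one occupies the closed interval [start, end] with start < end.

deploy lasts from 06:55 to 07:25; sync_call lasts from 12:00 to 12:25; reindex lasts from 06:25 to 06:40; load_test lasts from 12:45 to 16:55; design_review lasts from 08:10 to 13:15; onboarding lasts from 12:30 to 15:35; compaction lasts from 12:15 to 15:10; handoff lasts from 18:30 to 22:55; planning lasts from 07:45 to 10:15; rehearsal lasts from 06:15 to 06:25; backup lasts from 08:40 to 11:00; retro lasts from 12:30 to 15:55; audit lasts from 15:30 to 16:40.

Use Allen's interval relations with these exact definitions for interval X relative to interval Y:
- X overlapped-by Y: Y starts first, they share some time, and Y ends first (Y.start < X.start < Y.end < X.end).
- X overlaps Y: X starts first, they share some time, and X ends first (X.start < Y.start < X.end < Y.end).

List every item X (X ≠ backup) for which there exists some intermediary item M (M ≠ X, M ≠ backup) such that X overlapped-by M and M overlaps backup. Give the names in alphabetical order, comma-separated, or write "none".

Target backup = [08:40, 11:00].
Intermediaries M with M overlaps backup: planning.
Via planning — items with X overlapped-by planning: design_review.
Union: design_review.

design_review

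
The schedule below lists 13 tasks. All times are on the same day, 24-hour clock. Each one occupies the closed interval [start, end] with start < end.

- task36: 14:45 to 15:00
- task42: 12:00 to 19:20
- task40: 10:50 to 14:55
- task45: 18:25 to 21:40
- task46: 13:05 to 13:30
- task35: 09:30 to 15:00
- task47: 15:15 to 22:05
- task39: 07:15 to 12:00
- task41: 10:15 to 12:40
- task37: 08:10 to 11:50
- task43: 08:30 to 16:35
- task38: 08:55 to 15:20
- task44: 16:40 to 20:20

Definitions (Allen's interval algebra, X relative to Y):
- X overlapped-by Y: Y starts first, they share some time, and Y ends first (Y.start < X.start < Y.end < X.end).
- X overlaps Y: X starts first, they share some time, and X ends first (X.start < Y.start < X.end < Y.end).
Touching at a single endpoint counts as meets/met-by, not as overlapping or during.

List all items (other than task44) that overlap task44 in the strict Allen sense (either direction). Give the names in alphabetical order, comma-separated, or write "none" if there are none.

task42, task45

Target task44 = [16:40, 20:20].
task35 [09:30, 15:00] → before → no.
task36 [14:45, 15:00] → before → no.
task37 [08:10, 11:50] → before → no.
task38 [08:55, 15:20] → before → no.
task39 [07:15, 12:00] → before → no.
task40 [10:50, 14:55] → before → no.
task41 [10:15, 12:40] → before → no.
task42 [12:00, 19:20] → overlaps → yes.
task43 [08:30, 16:35] → before → no.
task45 [18:25, 21:40] → overlapped-by → yes.
task46 [13:05, 13:30] → before → no.
task47 [15:15, 22:05] → contains → no.
Result: task42, task45.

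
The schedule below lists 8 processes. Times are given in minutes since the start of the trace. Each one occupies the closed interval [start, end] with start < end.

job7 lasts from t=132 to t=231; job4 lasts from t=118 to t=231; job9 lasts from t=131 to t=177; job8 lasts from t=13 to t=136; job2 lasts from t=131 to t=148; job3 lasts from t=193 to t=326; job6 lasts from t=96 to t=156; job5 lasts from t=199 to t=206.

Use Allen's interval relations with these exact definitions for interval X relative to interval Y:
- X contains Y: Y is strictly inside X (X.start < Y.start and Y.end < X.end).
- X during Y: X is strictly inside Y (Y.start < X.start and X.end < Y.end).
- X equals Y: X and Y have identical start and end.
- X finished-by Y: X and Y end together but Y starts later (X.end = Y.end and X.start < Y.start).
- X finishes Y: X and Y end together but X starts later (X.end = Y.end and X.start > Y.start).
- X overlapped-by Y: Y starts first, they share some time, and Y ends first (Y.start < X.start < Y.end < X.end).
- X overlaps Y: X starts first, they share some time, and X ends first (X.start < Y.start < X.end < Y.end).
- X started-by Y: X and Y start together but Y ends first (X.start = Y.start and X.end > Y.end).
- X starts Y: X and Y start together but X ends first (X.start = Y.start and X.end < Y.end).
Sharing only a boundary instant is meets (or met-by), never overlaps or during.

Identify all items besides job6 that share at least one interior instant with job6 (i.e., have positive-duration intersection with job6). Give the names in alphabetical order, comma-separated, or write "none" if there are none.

job2, job4, job7, job8, job9

Target job6 = [t=96, t=156].
job2 [t=131, t=148] → during → yes.
job3 [t=193, t=326] → after → no.
job4 [t=118, t=231] → overlapped-by → yes.
job5 [t=199, t=206] → after → no.
job7 [t=132, t=231] → overlapped-by → yes.
job8 [t=13, t=136] → overlaps → yes.
job9 [t=131, t=177] → overlapped-by → yes.
Result: job2, job4, job7, job8, job9.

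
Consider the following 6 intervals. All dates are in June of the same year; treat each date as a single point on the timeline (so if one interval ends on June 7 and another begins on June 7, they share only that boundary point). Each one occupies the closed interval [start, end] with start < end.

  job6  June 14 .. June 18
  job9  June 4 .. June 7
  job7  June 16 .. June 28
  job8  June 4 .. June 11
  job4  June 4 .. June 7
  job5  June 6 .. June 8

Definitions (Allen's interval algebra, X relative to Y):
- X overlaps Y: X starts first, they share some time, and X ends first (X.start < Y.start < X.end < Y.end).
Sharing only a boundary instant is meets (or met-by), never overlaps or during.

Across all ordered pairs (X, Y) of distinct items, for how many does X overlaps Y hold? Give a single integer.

Checking all 30 ordered pairs for relation 'overlaps'; matching pairs in alphabetical order:
(job4, job5): job4 overlaps job5 ✓
(job6, job7): job6 overlaps job7 ✓
(job9, job5): job9 overlaps job5 ✓
Count: 3.

3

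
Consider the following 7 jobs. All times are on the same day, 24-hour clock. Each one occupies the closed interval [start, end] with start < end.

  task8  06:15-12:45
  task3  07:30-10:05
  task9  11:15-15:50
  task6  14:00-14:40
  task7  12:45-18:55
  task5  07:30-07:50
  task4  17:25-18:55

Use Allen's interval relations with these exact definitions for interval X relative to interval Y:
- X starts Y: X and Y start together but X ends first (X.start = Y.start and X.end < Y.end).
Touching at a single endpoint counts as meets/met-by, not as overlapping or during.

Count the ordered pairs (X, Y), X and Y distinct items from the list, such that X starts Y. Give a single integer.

1

Checking all 42 ordered pairs for relation 'starts'; matching pairs in alphabetical order:
(task5, task3): task5 starts task3 ✓
Count: 1.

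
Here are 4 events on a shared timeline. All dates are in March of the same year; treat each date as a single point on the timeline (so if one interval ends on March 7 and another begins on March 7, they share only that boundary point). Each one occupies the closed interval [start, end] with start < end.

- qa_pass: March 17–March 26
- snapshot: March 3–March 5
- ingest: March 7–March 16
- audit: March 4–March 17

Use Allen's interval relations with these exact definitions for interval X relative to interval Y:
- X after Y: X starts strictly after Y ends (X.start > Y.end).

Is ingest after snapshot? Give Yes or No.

Yes

ingest = [March 7, March 16], snapshot = [March 3, March 5].
Actual relation of ingest to snapshot: after.
Asked whether 'after' holds → Yes.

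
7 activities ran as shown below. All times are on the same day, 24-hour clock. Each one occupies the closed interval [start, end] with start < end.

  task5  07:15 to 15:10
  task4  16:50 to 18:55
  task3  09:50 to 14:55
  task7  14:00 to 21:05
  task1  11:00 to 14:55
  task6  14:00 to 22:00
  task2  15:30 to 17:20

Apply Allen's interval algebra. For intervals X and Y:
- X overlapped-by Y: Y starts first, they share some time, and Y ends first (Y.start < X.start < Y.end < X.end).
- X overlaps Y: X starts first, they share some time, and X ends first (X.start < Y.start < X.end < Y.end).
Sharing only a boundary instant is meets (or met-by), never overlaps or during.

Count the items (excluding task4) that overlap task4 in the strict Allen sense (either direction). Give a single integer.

Target task4 = [16:50, 18:55].
task1 [11:00, 14:55] → before → no.
task2 [15:30, 17:20] → overlaps → counts.
task3 [09:50, 14:55] → before → no.
task5 [07:15, 15:10] → before → no.
task6 [14:00, 22:00] → contains → no.
task7 [14:00, 21:05] → contains → no.
Total: 1.

1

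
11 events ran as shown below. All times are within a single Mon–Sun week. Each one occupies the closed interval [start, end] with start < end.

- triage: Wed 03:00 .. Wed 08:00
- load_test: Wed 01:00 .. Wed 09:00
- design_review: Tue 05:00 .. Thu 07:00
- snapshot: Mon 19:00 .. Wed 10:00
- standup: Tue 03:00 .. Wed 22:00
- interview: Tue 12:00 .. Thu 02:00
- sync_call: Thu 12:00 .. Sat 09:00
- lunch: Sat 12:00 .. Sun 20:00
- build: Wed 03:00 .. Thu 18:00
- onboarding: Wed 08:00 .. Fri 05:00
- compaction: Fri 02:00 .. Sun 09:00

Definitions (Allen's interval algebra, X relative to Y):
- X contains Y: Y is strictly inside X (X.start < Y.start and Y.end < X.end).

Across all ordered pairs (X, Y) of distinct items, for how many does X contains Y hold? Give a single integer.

10

Checking all 110 ordered pairs for relation 'contains'; matching pairs in alphabetical order:
(design_review, interview): design_review contains interview ✓
(design_review, load_test): design_review contains load_test ✓
(design_review, triage): design_review contains triage ✓
(interview, load_test): interview contains load_test ✓
(interview, triage): interview contains triage ✓
(load_test, triage): load_test contains triage ✓
(snapshot, load_test): snapshot contains load_test ✓
(snapshot, triage): snapshot contains triage ✓
(standup, load_test): standup contains load_test ✓
(standup, triage): standup contains triage ✓
Count: 10.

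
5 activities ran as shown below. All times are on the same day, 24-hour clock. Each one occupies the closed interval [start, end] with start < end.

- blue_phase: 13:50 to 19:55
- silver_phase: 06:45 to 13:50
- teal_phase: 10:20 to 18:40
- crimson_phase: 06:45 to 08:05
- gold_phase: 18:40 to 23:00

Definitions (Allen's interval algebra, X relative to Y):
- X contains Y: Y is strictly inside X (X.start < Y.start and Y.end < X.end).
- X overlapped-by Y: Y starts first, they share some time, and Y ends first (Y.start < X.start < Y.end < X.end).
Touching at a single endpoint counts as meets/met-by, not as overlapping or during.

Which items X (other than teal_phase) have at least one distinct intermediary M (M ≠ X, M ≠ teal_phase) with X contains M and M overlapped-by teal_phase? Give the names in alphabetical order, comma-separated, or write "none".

Target teal_phase = [10:20, 18:40].
Intermediaries M with M overlapped-by teal_phase: blue_phase.
Via blue_phase — items with X contains blue_phase: none.
Union: none.

none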